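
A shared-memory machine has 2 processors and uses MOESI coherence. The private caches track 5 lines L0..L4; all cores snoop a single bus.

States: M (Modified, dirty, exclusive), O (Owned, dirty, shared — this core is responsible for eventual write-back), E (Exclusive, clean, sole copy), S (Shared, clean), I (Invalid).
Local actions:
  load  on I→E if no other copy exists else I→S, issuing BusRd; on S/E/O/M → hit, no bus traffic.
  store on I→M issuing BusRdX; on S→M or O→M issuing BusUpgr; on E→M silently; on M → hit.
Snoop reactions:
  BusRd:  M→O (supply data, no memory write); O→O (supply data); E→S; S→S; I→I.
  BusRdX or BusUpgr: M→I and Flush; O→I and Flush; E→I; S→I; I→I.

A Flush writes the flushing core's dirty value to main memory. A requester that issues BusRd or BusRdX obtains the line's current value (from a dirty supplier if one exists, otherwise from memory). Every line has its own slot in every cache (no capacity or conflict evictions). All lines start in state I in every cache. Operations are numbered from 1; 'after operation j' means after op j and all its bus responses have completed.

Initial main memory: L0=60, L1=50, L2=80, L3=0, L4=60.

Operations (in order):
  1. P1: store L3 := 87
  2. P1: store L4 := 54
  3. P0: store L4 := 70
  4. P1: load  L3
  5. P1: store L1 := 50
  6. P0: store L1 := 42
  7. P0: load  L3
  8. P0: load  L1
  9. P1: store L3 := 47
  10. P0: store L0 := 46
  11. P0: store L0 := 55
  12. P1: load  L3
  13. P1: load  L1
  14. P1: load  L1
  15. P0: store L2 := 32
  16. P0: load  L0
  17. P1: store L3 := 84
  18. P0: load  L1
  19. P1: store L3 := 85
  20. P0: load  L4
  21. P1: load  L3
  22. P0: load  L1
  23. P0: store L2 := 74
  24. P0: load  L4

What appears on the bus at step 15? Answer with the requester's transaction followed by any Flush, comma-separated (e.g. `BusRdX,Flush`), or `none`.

bus = BusRdX

[1] P1: store L3 := 87 | P0:I, P1:M(87) | bus: BusRdX
[2] P1: store L4 := 54 | P0:I, P1:M(54) | bus: BusRdX
[3] P0: store L4 := 70 | P0:M(70), P1:I | bus: BusRdX,Flush
[4] P1: load  L3 | P0:I, P1:M(87) | bus: none
[5] P1: store L1 := 50 | P0:I, P1:M(50) | bus: BusRdX
[6] P0: store L1 := 42 | P0:M(42), P1:I | bus: BusRdX,Flush
[7] P0: load  L3 | P0:S(87), P1:O(87) | bus: BusRd
[8] P0: load  L1 | P0:M(42), P1:I | bus: none
[9] P1: store L3 := 47 | P0:I, P1:M(47) | bus: BusUpgr
[10] P0: store L0 := 46 | P0:M(46), P1:I | bus: BusRdX
[11] P0: store L0 := 55 | P0:M(55), P1:I | bus: none
[12] P1: load  L3 | P0:I, P1:M(47) | bus: none
[13] P1: load  L1 | P0:O(42), P1:S(42) | bus: BusRd
[14] P1: load  L1 | P0:O(42), P1:S(42) | bus: none
[15] P0: store L2 := 32 | P0:M(32), P1:I | bus: BusRdX
[16] P0: load  L0 | P0:M(55), P1:I | bus: none
[17] P1: store L3 := 84 | P0:I, P1:M(84) | bus: none
[18] P0: load  L1 | P0:O(42), P1:S(42) | bus: none
[19] P1: store L3 := 85 | P0:I, P1:M(85) | bus: none
[20] P0: load  L4 | P0:M(70), P1:I | bus: none
[21] P1: load  L3 | P0:I, P1:M(85) | bus: none
[22] P0: load  L1 | P0:O(42), P1:S(42) | bus: none
[23] P0: store L2 := 74 | P0:M(74), P1:I | bus: none
[24] P0: load  L4 | P0:M(70), P1:I | bus: none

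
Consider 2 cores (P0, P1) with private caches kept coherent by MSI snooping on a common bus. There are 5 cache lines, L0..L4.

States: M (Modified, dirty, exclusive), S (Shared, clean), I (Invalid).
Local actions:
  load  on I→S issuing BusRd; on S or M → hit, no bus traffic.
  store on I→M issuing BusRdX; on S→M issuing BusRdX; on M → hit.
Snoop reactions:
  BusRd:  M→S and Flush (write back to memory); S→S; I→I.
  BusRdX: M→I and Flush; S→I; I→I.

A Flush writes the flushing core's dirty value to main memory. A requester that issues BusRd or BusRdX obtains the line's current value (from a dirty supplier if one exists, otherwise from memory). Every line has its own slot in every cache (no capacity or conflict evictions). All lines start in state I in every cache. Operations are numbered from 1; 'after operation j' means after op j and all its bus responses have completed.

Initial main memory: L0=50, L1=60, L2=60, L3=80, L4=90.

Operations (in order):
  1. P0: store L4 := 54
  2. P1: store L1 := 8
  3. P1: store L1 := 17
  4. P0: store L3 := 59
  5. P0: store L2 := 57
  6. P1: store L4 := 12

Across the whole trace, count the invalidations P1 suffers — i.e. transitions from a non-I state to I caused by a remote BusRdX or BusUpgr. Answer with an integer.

invalidations = 0

1. P0: store L4 := 54  bus=[BusRdX]  L4: P0=M P1=I  mem[L4]=90
2. P1: store L1 := 8  bus=[BusRdX]  L1: P0=I P1=M  mem[L1]=60
3. P1: store L1 := 17  bus=[-]  L1: P0=I P1=M  mem[L1]=60
4. P0: store L3 := 59  bus=[BusRdX]  L3: P0=M P1=I  mem[L3]=80
5. P0: store L2 := 57  bus=[BusRdX]  L2: P0=M P1=I  mem[L2]=60
6. P1: store L4 := 12  bus=[BusRdX,Flush]  L4: P0=I P1=M  mem[L4]=54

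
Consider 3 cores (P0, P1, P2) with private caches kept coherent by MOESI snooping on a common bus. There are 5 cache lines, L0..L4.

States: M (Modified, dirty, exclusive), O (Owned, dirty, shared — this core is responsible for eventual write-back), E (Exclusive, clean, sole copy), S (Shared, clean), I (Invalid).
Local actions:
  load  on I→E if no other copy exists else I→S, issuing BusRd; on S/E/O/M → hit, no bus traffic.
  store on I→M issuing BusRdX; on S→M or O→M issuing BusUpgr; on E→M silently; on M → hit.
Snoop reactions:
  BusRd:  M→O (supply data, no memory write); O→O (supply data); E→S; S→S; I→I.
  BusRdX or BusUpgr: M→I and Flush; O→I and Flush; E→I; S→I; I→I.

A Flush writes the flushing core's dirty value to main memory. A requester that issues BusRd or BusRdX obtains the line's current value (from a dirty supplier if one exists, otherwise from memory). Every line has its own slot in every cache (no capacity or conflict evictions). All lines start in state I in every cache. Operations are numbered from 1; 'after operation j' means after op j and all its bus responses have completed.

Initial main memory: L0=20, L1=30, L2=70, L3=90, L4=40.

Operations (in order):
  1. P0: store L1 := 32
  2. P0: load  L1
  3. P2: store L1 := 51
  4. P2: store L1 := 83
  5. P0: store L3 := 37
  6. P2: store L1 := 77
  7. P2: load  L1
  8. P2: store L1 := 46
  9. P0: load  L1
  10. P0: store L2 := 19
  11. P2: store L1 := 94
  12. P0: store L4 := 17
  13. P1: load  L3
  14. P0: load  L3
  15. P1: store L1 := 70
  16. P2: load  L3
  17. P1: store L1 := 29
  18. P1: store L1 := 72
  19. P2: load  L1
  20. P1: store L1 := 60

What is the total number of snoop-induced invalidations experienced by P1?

[1] P0: store L1 := 32 | P0:M(32), P1:I, P2:I | bus: BusRdX
[2] P0: load  L1 | P0:M(32), P1:I, P2:I | bus: none
[3] P2: store L1 := 51 | P0:I, P1:I, P2:M(51) | bus: BusRdX,Flush
[4] P2: store L1 := 83 | P0:I, P1:I, P2:M(83) | bus: none
[5] P0: store L3 := 37 | P0:M(37), P1:I, P2:I | bus: BusRdX
[6] P2: store L1 := 77 | P0:I, P1:I, P2:M(77) | bus: none
[7] P2: load  L1 | P0:I, P1:I, P2:M(77) | bus: none
[8] P2: store L1 := 46 | P0:I, P1:I, P2:M(46) | bus: none
[9] P0: load  L1 | P0:S(46), P1:I, P2:O(46) | bus: BusRd
[10] P0: store L2 := 19 | P0:M(19), P1:I, P2:I | bus: BusRdX
[11] P2: store L1 := 94 | P0:I, P1:I, P2:M(94) | bus: BusUpgr
[12] P0: store L4 := 17 | P0:M(17), P1:I, P2:I | bus: BusRdX
[13] P1: load  L3 | P0:O(37), P1:S(37), P2:I | bus: BusRd
[14] P0: load  L3 | P0:O(37), P1:S(37), P2:I | bus: none
[15] P1: store L1 := 70 | P0:I, P1:M(70), P2:I | bus: BusRdX,Flush
[16] P2: load  L3 | P0:O(37), P1:S(37), P2:S(37) | bus: BusRd
[17] P1: store L1 := 29 | P0:I, P1:M(29), P2:I | bus: none
[18] P1: store L1 := 72 | P0:I, P1:M(72), P2:I | bus: none
[19] P2: load  L1 | P0:I, P1:O(72), P2:S(72) | bus: BusRd
[20] P1: store L1 := 60 | P0:I, P1:M(60), P2:I | bus: BusUpgr

invalidations = 0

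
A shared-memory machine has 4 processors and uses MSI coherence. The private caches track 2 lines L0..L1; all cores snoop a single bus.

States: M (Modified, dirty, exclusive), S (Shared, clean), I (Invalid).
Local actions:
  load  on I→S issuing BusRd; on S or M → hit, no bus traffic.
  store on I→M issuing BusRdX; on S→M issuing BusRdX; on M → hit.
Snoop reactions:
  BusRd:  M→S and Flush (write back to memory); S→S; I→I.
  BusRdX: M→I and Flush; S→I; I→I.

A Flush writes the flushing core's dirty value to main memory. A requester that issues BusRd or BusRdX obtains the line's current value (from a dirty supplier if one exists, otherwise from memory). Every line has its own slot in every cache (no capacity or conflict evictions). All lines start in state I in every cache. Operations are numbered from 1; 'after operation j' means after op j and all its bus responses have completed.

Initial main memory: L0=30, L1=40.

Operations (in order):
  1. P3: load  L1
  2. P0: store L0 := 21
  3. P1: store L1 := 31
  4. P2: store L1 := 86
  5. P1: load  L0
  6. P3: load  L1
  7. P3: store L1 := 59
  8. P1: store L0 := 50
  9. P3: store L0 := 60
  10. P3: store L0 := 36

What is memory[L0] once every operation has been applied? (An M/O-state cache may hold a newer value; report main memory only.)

step 1: P3: load  L1  ⟶  IIIS  (L1)  txn=BusRd  M[L1]=40
step 2: P0: store L0 := 21  ⟶  MIII  (L0)  txn=BusRdX  M[L0]=30
step 3: P1: store L1 := 31  ⟶  IMII  (L1)  txn=BusRdX  M[L1]=40
step 4: P2: store L1 := 86  ⟶  IIMI  (L1)  txn=BusRdX+Flush  M[L1]=31
step 5: P1: load  L0  ⟶  SSII  (L0)  txn=BusRd+Flush  M[L0]=21
step 6: P3: load  L1  ⟶  IISS  (L1)  txn=BusRd+Flush  M[L1]=86
step 7: P3: store L1 := 59  ⟶  IIIM  (L1)  txn=BusRdX  M[L1]=86
step 8: P1: store L0 := 50  ⟶  IMII  (L0)  txn=BusRdX  M[L0]=21
step 9: P3: store L0 := 60  ⟶  IIIM  (L0)  txn=BusRdX+Flush  M[L0]=50
step 10: P3: store L0 := 36  ⟶  IIIM  (L0)  txn=∅  M[L0]=50

memory[L0] = 50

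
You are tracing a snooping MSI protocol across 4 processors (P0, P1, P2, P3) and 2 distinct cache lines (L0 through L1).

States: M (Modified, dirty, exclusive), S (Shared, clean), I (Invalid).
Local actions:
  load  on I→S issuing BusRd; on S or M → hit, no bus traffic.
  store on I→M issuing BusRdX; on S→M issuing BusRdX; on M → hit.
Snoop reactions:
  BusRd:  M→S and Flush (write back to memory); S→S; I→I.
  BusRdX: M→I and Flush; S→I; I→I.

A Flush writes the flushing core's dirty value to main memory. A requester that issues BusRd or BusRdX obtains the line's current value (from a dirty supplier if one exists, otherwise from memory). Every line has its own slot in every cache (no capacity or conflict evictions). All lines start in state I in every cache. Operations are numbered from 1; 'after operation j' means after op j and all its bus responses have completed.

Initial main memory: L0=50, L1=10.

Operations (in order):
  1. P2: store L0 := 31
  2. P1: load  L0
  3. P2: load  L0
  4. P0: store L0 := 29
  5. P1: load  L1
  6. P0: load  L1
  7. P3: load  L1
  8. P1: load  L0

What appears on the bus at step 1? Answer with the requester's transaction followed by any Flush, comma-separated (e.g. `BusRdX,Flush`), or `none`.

bus = BusRdX

  op1 P2: store L0 := 31 → I/I/M/I on L0; bus BusRdX; mem=50
  op2 P1: load  L0 → I/S/S/I on L0; bus BusRd Flush; mem=31
  op3 P2: load  L0 → I/S/S/I on L0; bus (none); mem=31
  op4 P0: store L0 := 29 → M/I/I/I on L0; bus BusRdX; mem=31
  op5 P1: load  L1 → I/S/I/I on L1; bus BusRd; mem=10
  op6 P0: load  L1 → S/S/I/I on L1; bus BusRd; mem=10
  op7 P3: load  L1 → S/S/I/S on L1; bus BusRd; mem=10
  op8 P1: load  L0 → S/S/I/I on L0; bus BusRd Flush; mem=29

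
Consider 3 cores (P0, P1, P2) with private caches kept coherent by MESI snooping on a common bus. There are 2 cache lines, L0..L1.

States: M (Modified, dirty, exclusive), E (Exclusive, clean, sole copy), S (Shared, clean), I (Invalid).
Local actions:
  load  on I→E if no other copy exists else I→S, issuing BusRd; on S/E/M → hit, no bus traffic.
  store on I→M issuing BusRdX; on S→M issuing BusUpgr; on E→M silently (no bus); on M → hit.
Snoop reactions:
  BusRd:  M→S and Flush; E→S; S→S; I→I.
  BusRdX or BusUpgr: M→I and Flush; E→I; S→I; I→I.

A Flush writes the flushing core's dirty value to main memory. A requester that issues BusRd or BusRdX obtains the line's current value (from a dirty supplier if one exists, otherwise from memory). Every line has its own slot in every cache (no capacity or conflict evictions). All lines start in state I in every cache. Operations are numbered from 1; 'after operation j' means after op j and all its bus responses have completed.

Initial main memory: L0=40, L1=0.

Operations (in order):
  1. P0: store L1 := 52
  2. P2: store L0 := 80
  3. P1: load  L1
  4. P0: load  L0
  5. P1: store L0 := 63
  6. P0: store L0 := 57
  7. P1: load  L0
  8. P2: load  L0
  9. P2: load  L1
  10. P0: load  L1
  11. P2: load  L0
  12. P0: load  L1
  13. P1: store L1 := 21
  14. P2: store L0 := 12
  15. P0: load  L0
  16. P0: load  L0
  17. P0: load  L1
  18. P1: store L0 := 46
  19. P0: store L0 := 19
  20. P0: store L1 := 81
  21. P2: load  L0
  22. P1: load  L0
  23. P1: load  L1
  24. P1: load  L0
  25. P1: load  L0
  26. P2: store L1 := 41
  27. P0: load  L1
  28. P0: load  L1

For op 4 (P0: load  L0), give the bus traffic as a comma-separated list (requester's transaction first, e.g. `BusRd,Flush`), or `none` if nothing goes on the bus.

bus = BusRd,Flush

1. P0: store L1 := 52  bus=[BusRdX]  L1: P0=M P1=I P2=I  mem[L1]=0
2. P2: store L0 := 80  bus=[BusRdX]  L0: P0=I P1=I P2=M  mem[L0]=40
3. P1: load  L1  bus=[BusRd,Flush]  L1: P0=S P1=S P2=I  mem[L1]=52
4. P0: load  L0  bus=[BusRd,Flush]  L0: P0=S P1=I P2=S  mem[L0]=80
5. P1: store L0 := 63  bus=[BusRdX]  L0: P0=I P1=M P2=I  mem[L0]=80
6. P0: store L0 := 57  bus=[BusRdX,Flush]  L0: P0=M P1=I P2=I  mem[L0]=63
7. P1: load  L0  bus=[BusRd,Flush]  L0: P0=S P1=S P2=I  mem[L0]=57
8. P2: load  L0  bus=[BusRd]  L0: P0=S P1=S P2=S  mem[L0]=57
9. P2: load  L1  bus=[BusRd]  L1: P0=S P1=S P2=S  mem[L1]=52
10. P0: load  L1  bus=[-]  L1: P0=S P1=S P2=S  mem[L1]=52
11. P2: load  L0  bus=[-]  L0: P0=S P1=S P2=S  mem[L0]=57
12. P0: load  L1  bus=[-]  L1: P0=S P1=S P2=S  mem[L1]=52
13. P1: store L1 := 21  bus=[BusUpgr]  L1: P0=I P1=M P2=I  mem[L1]=52
14. P2: store L0 := 12  bus=[BusUpgr]  L0: P0=I P1=I P2=M  mem[L0]=57
15. P0: load  L0  bus=[BusRd,Flush]  L0: P0=S P1=I P2=S  mem[L0]=12
16. P0: load  L0  bus=[-]  L0: P0=S P1=I P2=S  mem[L0]=12
17. P0: load  L1  bus=[BusRd,Flush]  L1: P0=S P1=S P2=I  mem[L1]=21
18. P1: store L0 := 46  bus=[BusRdX]  L0: P0=I P1=M P2=I  mem[L0]=12
19. P0: store L0 := 19  bus=[BusRdX,Flush]  L0: P0=M P1=I P2=I  mem[L0]=46
20. P0: store L1 := 81  bus=[BusUpgr]  L1: P0=M P1=I P2=I  mem[L1]=21
21. P2: load  L0  bus=[BusRd,Flush]  L0: P0=S P1=I P2=S  mem[L0]=19
22. P1: load  L0  bus=[BusRd]  L0: P0=S P1=S P2=S  mem[L0]=19
23. P1: load  L1  bus=[BusRd,Flush]  L1: P0=S P1=S P2=I  mem[L1]=81
24. P1: load  L0  bus=[-]  L0: P0=S P1=S P2=S  mem[L0]=19
25. P1: load  L0  bus=[-]  L0: P0=S P1=S P2=S  mem[L0]=19
26. P2: store L1 := 41  bus=[BusRdX]  L1: P0=I P1=I P2=M  mem[L1]=81
27. P0: load  L1  bus=[BusRd,Flush]  L1: P0=S P1=I P2=S  mem[L1]=41
28. P0: load  L1  bus=[-]  L1: P0=S P1=I P2=S  mem[L1]=41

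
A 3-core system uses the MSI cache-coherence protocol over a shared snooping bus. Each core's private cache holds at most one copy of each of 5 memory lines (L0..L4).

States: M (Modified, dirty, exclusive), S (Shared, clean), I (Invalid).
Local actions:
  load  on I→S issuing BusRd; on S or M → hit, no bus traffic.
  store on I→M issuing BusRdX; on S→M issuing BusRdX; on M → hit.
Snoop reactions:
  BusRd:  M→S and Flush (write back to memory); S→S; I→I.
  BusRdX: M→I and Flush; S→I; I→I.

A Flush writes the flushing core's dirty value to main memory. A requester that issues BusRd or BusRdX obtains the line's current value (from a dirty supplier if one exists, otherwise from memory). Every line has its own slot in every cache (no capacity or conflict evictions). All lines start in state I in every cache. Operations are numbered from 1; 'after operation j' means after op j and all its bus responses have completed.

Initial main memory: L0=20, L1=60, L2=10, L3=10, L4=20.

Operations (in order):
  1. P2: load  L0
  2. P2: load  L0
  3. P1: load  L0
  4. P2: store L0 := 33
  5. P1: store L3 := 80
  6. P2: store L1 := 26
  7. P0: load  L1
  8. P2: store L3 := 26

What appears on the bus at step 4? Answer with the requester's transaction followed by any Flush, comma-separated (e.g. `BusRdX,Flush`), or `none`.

  op1 P2: load  L0 → I/I/S on L0; bus BusRd; mem=20
  op2 P2: load  L0 → I/I/S on L0; bus (none); mem=20
  op3 P1: load  L0 → I/S/S on L0; bus BusRd; mem=20
  op4 P2: store L0 := 33 → I/I/M on L0; bus BusRdX; mem=20
  op5 P1: store L3 := 80 → I/M/I on L3; bus BusRdX; mem=10
  op6 P2: store L1 := 26 → I/I/M on L1; bus BusRdX; mem=60
  op7 P0: load  L1 → S/I/S on L1; bus BusRd Flush; mem=26
  op8 P2: store L3 := 26 → I/I/M on L3; bus BusRdX Flush; mem=80

bus = BusRdX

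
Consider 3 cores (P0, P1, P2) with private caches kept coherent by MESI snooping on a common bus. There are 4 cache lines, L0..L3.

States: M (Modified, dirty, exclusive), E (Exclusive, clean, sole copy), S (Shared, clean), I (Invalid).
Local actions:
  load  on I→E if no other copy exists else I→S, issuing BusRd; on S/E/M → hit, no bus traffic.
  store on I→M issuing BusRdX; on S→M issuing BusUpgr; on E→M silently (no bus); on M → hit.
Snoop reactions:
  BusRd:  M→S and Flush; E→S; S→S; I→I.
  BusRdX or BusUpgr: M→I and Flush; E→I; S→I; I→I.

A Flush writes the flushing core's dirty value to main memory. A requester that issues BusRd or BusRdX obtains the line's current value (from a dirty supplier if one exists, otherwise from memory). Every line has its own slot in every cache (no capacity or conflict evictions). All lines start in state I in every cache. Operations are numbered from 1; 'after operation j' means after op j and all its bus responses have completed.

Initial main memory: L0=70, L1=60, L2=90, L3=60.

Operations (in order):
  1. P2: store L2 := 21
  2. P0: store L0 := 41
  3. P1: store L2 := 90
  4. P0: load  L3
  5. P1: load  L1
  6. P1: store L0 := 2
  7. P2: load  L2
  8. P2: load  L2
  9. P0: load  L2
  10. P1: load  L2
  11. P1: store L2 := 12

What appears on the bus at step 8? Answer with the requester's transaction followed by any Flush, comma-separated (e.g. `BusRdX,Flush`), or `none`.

bus = none

1. P2: store L2 := 21  bus=[BusRdX]  L2: P0=I P1=I P2=M  mem[L2]=90
2. P0: store L0 := 41  bus=[BusRdX]  L0: P0=M P1=I P2=I  mem[L0]=70
3. P1: store L2 := 90  bus=[BusRdX,Flush]  L2: P0=I P1=M P2=I  mem[L2]=21
4. P0: load  L3  bus=[BusRd]  L3: P0=E P1=I P2=I  mem[L3]=60
5. P1: load  L1  bus=[BusRd]  L1: P0=I P1=E P2=I  mem[L1]=60
6. P1: store L0 := 2  bus=[BusRdX,Flush]  L0: P0=I P1=M P2=I  mem[L0]=41
7. P2: load  L2  bus=[BusRd,Flush]  L2: P0=I P1=S P2=S  mem[L2]=90
8. P2: load  L2  bus=[-]  L2: P0=I P1=S P2=S  mem[L2]=90
9. P0: load  L2  bus=[BusRd]  L2: P0=S P1=S P2=S  mem[L2]=90
10. P1: load  L2  bus=[-]  L2: P0=S P1=S P2=S  mem[L2]=90
11. P1: store L2 := 12  bus=[BusUpgr]  L2: P0=I P1=M P2=I  mem[L2]=90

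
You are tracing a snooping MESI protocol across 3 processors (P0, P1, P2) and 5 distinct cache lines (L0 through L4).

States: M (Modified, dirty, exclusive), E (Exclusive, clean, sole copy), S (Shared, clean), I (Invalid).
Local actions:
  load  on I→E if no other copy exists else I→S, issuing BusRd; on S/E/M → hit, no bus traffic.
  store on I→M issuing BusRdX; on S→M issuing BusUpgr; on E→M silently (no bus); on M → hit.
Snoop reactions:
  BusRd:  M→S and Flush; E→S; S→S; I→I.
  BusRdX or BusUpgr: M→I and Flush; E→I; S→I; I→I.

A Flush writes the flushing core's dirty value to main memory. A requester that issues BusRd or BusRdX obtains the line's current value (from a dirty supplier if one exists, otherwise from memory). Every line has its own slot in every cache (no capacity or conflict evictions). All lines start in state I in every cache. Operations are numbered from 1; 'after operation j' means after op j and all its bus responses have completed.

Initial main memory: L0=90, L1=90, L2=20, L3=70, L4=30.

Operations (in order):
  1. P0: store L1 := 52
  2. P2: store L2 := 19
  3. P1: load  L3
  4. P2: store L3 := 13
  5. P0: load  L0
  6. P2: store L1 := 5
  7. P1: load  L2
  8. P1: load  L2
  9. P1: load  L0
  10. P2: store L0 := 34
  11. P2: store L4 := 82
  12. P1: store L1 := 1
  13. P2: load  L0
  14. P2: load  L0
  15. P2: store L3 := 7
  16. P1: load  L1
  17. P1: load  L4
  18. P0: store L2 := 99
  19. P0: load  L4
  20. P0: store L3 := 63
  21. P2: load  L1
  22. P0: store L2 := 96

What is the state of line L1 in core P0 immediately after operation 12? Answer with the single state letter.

state = I

  op1 P0: store L1 := 52 → M/I/I on L1; bus BusRdX; mem=90
  op2 P2: store L2 := 19 → I/I/M on L2; bus BusRdX; mem=20
  op3 P1: load  L3 → I/E/I on L3; bus BusRd; mem=70
  op4 P2: store L3 := 13 → I/I/M on L3; bus BusRdX; mem=70
  op5 P0: load  L0 → E/I/I on L0; bus BusRd; mem=90
  op6 P2: store L1 := 5 → I/I/M on L1; bus BusRdX Flush; mem=52
  op7 P1: load  L2 → I/S/S on L2; bus BusRd Flush; mem=19
  op8 P1: load  L2 → I/S/S on L2; bus (none); mem=19
  op9 P1: load  L0 → S/S/I on L0; bus BusRd; mem=90
  op10 P2: store L0 := 34 → I/I/M on L0; bus BusRdX; mem=90
  op11 P2: store L4 := 82 → I/I/M on L4; bus BusRdX; mem=30
  op12 P1: store L1 := 1 → I/M/I on L1; bus BusRdX Flush; mem=5
  op13 P2: load  L0 → I/I/M on L0; bus (none); mem=90
  op14 P2: load  L0 → I/I/M on L0; bus (none); mem=90
  op15 P2: store L3 := 7 → I/I/M on L3; bus (none); mem=70
  op16 P1: load  L1 → I/M/I on L1; bus (none); mem=5
  op17 P1: load  L4 → I/S/S on L4; bus BusRd Flush; mem=82
  op18 P0: store L2 := 99 → M/I/I on L2; bus BusRdX; mem=19
  op19 P0: load  L4 → S/S/S on L4; bus BusRd; mem=82
  op20 P0: store L3 := 63 → M/I/I on L3; bus BusRdX Flush; mem=7
  op21 P2: load  L1 → I/S/S on L1; bus BusRd Flush; mem=1
  op22 P0: store L2 := 96 → M/I/I on L2; bus (none); mem=19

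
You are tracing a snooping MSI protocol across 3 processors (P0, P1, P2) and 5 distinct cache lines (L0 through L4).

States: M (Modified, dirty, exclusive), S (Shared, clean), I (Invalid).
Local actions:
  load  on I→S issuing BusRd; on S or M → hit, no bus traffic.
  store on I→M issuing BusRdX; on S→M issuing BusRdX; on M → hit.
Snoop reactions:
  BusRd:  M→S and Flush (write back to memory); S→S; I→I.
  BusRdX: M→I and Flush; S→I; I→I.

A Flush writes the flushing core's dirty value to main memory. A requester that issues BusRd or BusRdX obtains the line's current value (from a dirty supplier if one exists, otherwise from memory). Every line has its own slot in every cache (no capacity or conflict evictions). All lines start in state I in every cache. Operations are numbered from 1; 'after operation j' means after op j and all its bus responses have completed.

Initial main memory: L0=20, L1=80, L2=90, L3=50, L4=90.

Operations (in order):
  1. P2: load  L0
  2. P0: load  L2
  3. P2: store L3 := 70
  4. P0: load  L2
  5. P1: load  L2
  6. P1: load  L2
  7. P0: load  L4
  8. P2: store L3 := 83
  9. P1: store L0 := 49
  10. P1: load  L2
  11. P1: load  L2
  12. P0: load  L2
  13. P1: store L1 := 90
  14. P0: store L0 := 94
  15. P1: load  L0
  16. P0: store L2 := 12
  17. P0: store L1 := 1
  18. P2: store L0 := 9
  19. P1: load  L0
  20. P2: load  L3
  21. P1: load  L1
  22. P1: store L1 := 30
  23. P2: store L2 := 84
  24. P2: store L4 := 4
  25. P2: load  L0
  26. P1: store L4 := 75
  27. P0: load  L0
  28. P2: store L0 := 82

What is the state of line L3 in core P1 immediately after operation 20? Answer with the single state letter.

[1] P2: load  L0 | P0:I, P1:I, P2:S(20) | bus: BusRd
[2] P0: load  L2 | P0:S(90), P1:I, P2:I | bus: BusRd
[3] P2: store L3 := 70 | P0:I, P1:I, P2:M(70) | bus: BusRdX
[4] P0: load  L2 | P0:S(90), P1:I, P2:I | bus: none
[5] P1: load  L2 | P0:S(90), P1:S(90), P2:I | bus: BusRd
[6] P1: load  L2 | P0:S(90), P1:S(90), P2:I | bus: none
[7] P0: load  L4 | P0:S(90), P1:I, P2:I | bus: BusRd
[8] P2: store L3 := 83 | P0:I, P1:I, P2:M(83) | bus: none
[9] P1: store L0 := 49 | P0:I, P1:M(49), P2:I | bus: BusRdX
[10] P1: load  L2 | P0:S(90), P1:S(90), P2:I | bus: none
[11] P1: load  L2 | P0:S(90), P1:S(90), P2:I | bus: none
[12] P0: load  L2 | P0:S(90), P1:S(90), P2:I | bus: none
[13] P1: store L1 := 90 | P0:I, P1:M(90), P2:I | bus: BusRdX
[14] P0: store L0 := 94 | P0:M(94), P1:I, P2:I | bus: BusRdX,Flush
[15] P1: load  L0 | P0:S(94), P1:S(94), P2:I | bus: BusRd,Flush
[16] P0: store L2 := 12 | P0:M(12), P1:I, P2:I | bus: BusRdX
[17] P0: store L1 := 1 | P0:M(1), P1:I, P2:I | bus: BusRdX,Flush
[18] P2: store L0 := 9 | P0:I, P1:I, P2:M(9) | bus: BusRdX
[19] P1: load  L0 | P0:I, P1:S(9), P2:S(9) | bus: BusRd,Flush
[20] P2: load  L3 | P0:I, P1:I, P2:M(83) | bus: none
[21] P1: load  L1 | P0:S(1), P1:S(1), P2:I | bus: BusRd,Flush
[22] P1: store L1 := 30 | P0:I, P1:M(30), P2:I | bus: BusRdX
[23] P2: store L2 := 84 | P0:I, P1:I, P2:M(84) | bus: BusRdX,Flush
[24] P2: store L4 := 4 | P0:I, P1:I, P2:M(4) | bus: BusRdX
[25] P2: load  L0 | P0:I, P1:S(9), P2:S(9) | bus: none
[26] P1: store L4 := 75 | P0:I, P1:M(75), P2:I | bus: BusRdX,Flush
[27] P0: load  L0 | P0:S(9), P1:S(9), P2:S(9) | bus: BusRd
[28] P2: store L0 := 82 | P0:I, P1:I, P2:M(82) | bus: BusRdX

state = I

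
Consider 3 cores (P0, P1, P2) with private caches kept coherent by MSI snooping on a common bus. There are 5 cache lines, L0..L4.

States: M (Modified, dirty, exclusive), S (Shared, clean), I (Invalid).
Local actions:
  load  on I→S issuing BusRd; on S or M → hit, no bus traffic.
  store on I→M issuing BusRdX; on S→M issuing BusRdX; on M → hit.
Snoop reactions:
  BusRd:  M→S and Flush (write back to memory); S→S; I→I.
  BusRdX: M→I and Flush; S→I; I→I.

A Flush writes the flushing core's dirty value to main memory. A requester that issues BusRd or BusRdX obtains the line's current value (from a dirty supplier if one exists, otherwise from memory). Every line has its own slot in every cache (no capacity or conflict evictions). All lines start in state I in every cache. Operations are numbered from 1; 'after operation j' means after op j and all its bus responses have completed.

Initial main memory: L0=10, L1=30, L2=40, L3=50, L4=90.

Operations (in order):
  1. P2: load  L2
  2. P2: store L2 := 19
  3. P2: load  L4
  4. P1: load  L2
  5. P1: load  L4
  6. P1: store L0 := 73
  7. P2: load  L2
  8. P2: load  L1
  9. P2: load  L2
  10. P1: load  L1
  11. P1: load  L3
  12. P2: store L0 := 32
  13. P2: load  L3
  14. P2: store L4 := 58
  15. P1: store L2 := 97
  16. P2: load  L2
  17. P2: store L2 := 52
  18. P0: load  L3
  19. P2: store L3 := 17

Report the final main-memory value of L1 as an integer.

  op1 P2: load  L2 → I/I/S on L2; bus BusRd; mem=40
  op2 P2: store L2 := 19 → I/I/M on L2; bus BusRdX; mem=40
  op3 P2: load  L4 → I/I/S on L4; bus BusRd; mem=90
  op4 P1: load  L2 → I/S/S on L2; bus BusRd Flush; mem=19
  op5 P1: load  L4 → I/S/S on L4; bus BusRd; mem=90
  op6 P1: store L0 := 73 → I/M/I on L0; bus BusRdX; mem=10
  op7 P2: load  L2 → I/S/S on L2; bus (none); mem=19
  op8 P2: load  L1 → I/I/S on L1; bus BusRd; mem=30
  op9 P2: load  L2 → I/S/S on L2; bus (none); mem=19
  op10 P1: load  L1 → I/S/S on L1; bus BusRd; mem=30
  op11 P1: load  L3 → I/S/I on L3; bus BusRd; mem=50
  op12 P2: store L0 := 32 → I/I/M on L0; bus BusRdX Flush; mem=73
  op13 P2: load  L3 → I/S/S on L3; bus BusRd; mem=50
  op14 P2: store L4 := 58 → I/I/M on L4; bus BusRdX; mem=90
  op15 P1: store L2 := 97 → I/M/I on L2; bus BusRdX; mem=19
  op16 P2: load  L2 → I/S/S on L2; bus BusRd Flush; mem=97
  op17 P2: store L2 := 52 → I/I/M on L2; bus BusRdX; mem=97
  op18 P0: load  L3 → S/S/S on L3; bus BusRd; mem=50
  op19 P2: store L3 := 17 → I/I/M on L3; bus BusRdX; mem=50

memory[L1] = 30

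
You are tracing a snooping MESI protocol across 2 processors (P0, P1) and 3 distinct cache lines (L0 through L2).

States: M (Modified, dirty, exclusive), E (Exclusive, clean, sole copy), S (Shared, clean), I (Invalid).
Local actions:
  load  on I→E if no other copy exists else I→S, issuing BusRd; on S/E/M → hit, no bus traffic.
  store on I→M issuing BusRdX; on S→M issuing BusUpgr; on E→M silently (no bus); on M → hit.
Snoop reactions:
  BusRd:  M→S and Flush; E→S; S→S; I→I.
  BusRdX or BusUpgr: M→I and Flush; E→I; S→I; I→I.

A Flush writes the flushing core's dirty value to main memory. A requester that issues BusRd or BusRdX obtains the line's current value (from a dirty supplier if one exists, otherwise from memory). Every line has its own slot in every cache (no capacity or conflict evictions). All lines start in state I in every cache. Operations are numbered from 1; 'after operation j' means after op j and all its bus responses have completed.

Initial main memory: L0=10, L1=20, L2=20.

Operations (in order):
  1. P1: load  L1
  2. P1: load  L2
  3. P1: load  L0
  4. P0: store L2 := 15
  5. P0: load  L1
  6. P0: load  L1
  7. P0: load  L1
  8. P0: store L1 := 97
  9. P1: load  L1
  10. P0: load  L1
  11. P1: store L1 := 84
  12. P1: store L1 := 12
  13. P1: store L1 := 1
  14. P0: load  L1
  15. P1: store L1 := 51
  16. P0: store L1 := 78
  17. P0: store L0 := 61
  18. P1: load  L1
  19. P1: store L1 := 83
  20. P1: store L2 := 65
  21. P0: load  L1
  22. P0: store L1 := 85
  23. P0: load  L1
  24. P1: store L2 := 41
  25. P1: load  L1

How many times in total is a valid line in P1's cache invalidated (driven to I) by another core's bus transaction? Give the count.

  op1 P1: load  L1 → I/E on L1; bus BusRd; mem=20
  op2 P1: load  L2 → I/E on L2; bus BusRd; mem=20
  op3 P1: load  L0 → I/E on L0; bus BusRd; mem=10
  op4 P0: store L2 := 15 → M/I on L2; bus BusRdX; mem=20
  op5 P0: load  L1 → S/S on L1; bus BusRd; mem=20
  op6 P0: load  L1 → S/S on L1; bus (none); mem=20
  op7 P0: load  L1 → S/S on L1; bus (none); mem=20
  op8 P0: store L1 := 97 → M/I on L1; bus BusUpgr; mem=20
  op9 P1: load  L1 → S/S on L1; bus BusRd Flush; mem=97
  op10 P0: load  L1 → S/S on L1; bus (none); mem=97
  op11 P1: store L1 := 84 → I/M on L1; bus BusUpgr; mem=97
  op12 P1: store L1 := 12 → I/M on L1; bus (none); mem=97
  op13 P1: store L1 := 1 → I/M on L1; bus (none); mem=97
  op14 P0: load  L1 → S/S on L1; bus BusRd Flush; mem=1
  op15 P1: store L1 := 51 → I/M on L1; bus BusUpgr; mem=1
  op16 P0: store L1 := 78 → M/I on L1; bus BusRdX Flush; mem=51
  op17 P0: store L0 := 61 → M/I on L0; bus BusRdX; mem=10
  op18 P1: load  L1 → S/S on L1; bus BusRd Flush; mem=78
  op19 P1: store L1 := 83 → I/M on L1; bus BusUpgr; mem=78
  op20 P1: store L2 := 65 → I/M on L2; bus BusRdX Flush; mem=15
  op21 P0: load  L1 → S/S on L1; bus BusRd Flush; mem=83
  op22 P0: store L1 := 85 → M/I on L1; bus BusUpgr; mem=83
  op23 P0: load  L1 → M/I on L1; bus (none); mem=83
  op24 P1: store L2 := 41 → I/M on L2; bus (none); mem=15
  op25 P1: load  L1 → S/S on L1; bus BusRd Flush; mem=85

invalidations = 5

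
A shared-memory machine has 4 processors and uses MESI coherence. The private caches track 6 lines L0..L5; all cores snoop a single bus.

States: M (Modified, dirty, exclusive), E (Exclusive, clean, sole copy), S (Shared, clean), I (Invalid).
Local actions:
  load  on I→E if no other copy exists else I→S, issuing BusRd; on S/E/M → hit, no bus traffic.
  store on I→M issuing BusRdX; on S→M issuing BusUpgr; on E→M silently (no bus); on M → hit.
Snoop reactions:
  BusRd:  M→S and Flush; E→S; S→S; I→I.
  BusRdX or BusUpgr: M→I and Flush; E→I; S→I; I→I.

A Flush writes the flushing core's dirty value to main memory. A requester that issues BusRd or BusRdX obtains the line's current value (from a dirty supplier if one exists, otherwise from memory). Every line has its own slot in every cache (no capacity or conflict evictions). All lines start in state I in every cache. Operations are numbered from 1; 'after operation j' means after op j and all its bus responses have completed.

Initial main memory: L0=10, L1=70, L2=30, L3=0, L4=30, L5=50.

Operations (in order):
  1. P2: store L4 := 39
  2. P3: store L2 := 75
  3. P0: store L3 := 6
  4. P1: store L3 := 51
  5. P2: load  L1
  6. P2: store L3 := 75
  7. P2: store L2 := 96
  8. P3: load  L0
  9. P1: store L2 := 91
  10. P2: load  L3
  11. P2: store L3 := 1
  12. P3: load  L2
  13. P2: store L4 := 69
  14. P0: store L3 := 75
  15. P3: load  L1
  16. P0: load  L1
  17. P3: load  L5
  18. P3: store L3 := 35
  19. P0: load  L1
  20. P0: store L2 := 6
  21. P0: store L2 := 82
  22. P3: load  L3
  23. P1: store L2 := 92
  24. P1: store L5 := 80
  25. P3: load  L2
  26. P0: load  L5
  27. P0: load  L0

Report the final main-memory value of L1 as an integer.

step 1: P2: store L4 := 39  ⟶  IIMI  (L4)  txn=BusRdX  M[L4]=30
step 2: P3: store L2 := 75  ⟶  IIIM  (L2)  txn=BusRdX  M[L2]=30
step 3: P0: store L3 := 6  ⟶  MIII  (L3)  txn=BusRdX  M[L3]=0
step 4: P1: store L3 := 51  ⟶  IMII  (L3)  txn=BusRdX+Flush  M[L3]=6
step 5: P2: load  L1  ⟶  IIEI  (L1)  txn=BusRd  M[L1]=70
step 6: P2: store L3 := 75  ⟶  IIMI  (L3)  txn=BusRdX+Flush  M[L3]=51
step 7: P2: store L2 := 96  ⟶  IIMI  (L2)  txn=BusRdX+Flush  M[L2]=75
step 8: P3: load  L0  ⟶  IIIE  (L0)  txn=BusRd  M[L0]=10
step 9: P1: store L2 := 91  ⟶  IMII  (L2)  txn=BusRdX+Flush  M[L2]=96
step 10: P2: load  L3  ⟶  IIMI  (L3)  txn=∅  M[L3]=51
step 11: P2: store L3 := 1  ⟶  IIMI  (L3)  txn=∅  M[L3]=51
step 12: P3: load  L2  ⟶  ISIS  (L2)  txn=BusRd+Flush  M[L2]=91
step 13: P2: store L4 := 69  ⟶  IIMI  (L4)  txn=∅  M[L4]=30
step 14: P0: store L3 := 75  ⟶  MIII  (L3)  txn=BusRdX+Flush  M[L3]=1
step 15: P3: load  L1  ⟶  IISS  (L1)  txn=BusRd  M[L1]=70
step 16: P0: load  L1  ⟶  SISS  (L1)  txn=BusRd  M[L1]=70
step 17: P3: load  L5  ⟶  IIIE  (L5)  txn=BusRd  M[L5]=50
step 18: P3: store L3 := 35  ⟶  IIIM  (L3)  txn=BusRdX+Flush  M[L3]=75
step 19: P0: load  L1  ⟶  SISS  (L1)  txn=∅  M[L1]=70
step 20: P0: store L2 := 6  ⟶  MIII  (L2)  txn=BusRdX  M[L2]=91
step 21: P0: store L2 := 82  ⟶  MIII  (L2)  txn=∅  M[L2]=91
step 22: P3: load  L3  ⟶  IIIM  (L3)  txn=∅  M[L3]=75
step 23: P1: store L2 := 92  ⟶  IMII  (L2)  txn=BusRdX+Flush  M[L2]=82
step 24: P1: store L5 := 80  ⟶  IMII  (L5)  txn=BusRdX  M[L5]=50
step 25: P3: load  L2  ⟶  ISIS  (L2)  txn=BusRd+Flush  M[L2]=92
step 26: P0: load  L5  ⟶  SSII  (L5)  txn=BusRd+Flush  M[L5]=80
step 27: P0: load  L0  ⟶  SIIS  (L0)  txn=BusRd  M[L0]=10

memory[L1] = 70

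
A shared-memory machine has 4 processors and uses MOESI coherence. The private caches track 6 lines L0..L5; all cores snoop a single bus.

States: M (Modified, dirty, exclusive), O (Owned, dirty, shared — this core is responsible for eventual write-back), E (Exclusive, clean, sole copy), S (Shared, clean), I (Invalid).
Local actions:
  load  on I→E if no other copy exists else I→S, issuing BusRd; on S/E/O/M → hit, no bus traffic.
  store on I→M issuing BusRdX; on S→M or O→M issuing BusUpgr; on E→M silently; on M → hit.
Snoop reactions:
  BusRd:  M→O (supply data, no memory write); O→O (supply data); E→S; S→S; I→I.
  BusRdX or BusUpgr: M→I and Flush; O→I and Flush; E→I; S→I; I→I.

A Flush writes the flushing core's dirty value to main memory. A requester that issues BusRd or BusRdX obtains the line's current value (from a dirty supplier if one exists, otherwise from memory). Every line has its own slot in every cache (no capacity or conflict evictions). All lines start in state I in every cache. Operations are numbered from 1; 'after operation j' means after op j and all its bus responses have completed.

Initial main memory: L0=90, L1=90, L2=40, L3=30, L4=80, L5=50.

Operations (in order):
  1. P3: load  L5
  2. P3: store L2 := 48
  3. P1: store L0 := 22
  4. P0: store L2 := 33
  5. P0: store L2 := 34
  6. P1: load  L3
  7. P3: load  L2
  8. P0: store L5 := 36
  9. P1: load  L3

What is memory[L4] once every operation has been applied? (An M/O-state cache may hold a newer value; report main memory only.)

memory[L4] = 80

[1] P3: load  L5 | P0:I, P1:I, P2:I, P3:E(50) | bus: BusRd
[2] P3: store L2 := 48 | P0:I, P1:I, P2:I, P3:M(48) | bus: BusRdX
[3] P1: store L0 := 22 | P0:I, P1:M(22), P2:I, P3:I | bus: BusRdX
[4] P0: store L2 := 33 | P0:M(33), P1:I, P2:I, P3:I | bus: BusRdX,Flush
[5] P0: store L2 := 34 | P0:M(34), P1:I, P2:I, P3:I | bus: none
[6] P1: load  L3 | P0:I, P1:E(30), P2:I, P3:I | bus: BusRd
[7] P3: load  L2 | P0:O(34), P1:I, P2:I, P3:S(34) | bus: BusRd
[8] P0: store L5 := 36 | P0:M(36), P1:I, P2:I, P3:I | bus: BusRdX
[9] P1: load  L3 | P0:I, P1:E(30), P2:I, P3:I | bus: none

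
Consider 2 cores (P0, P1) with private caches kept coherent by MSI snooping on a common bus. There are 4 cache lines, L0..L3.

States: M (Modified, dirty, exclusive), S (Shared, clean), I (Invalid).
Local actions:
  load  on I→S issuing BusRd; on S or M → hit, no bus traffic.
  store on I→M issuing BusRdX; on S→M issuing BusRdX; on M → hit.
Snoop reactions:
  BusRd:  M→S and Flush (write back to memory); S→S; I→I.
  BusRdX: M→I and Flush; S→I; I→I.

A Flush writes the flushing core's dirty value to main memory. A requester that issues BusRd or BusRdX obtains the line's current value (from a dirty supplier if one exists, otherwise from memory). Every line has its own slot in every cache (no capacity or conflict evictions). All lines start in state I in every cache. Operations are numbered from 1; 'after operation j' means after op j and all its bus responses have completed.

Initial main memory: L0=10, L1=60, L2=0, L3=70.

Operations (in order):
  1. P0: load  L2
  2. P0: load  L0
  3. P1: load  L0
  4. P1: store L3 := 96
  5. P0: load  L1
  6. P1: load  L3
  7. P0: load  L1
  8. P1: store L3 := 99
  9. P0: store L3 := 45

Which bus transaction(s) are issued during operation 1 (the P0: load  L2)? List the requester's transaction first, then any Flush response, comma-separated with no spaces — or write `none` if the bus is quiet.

bus = BusRd

step 1: P0: load  L2  ⟶  SI  (L2)  txn=BusRd  M[L2]=0
step 2: P0: load  L0  ⟶  SI  (L0)  txn=BusRd  M[L0]=10
step 3: P1: load  L0  ⟶  SS  (L0)  txn=BusRd  M[L0]=10
step 4: P1: store L3 := 96  ⟶  IM  (L3)  txn=BusRdX  M[L3]=70
step 5: P0: load  L1  ⟶  SI  (L1)  txn=BusRd  M[L1]=60
step 6: P1: load  L3  ⟶  IM  (L3)  txn=∅  M[L3]=70
step 7: P0: load  L1  ⟶  SI  (L1)  txn=∅  M[L1]=60
step 8: P1: store L3 := 99  ⟶  IM  (L3)  txn=∅  M[L3]=70
step 9: P0: store L3 := 45  ⟶  MI  (L3)  txn=BusRdX+Flush  M[L3]=99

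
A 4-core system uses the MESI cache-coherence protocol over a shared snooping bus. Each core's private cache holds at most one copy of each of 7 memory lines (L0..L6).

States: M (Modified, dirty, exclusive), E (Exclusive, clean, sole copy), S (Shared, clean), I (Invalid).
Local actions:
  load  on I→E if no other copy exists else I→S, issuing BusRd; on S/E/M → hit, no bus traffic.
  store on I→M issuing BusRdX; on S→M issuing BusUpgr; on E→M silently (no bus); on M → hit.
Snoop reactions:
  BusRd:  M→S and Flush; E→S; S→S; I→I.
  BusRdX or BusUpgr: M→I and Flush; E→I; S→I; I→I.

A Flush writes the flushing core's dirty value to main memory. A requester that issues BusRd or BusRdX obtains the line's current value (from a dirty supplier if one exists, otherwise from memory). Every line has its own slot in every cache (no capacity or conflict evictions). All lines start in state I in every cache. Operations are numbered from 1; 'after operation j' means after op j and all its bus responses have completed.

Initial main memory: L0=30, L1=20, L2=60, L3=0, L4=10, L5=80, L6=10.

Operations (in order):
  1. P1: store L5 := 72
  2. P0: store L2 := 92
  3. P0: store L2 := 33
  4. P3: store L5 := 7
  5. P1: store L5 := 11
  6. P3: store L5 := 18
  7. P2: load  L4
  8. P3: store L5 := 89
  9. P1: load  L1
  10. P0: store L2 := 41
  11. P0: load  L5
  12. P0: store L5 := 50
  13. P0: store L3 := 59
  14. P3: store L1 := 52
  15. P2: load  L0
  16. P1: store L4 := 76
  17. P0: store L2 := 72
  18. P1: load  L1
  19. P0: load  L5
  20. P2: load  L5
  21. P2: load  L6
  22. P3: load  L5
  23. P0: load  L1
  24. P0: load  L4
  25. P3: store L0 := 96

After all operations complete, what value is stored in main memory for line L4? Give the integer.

1. P1: store L5 := 72  bus=[BusRdX]  L5: P0=I P1=M P2=I P3=I  mem[L5]=80
2. P0: store L2 := 92  bus=[BusRdX]  L2: P0=M P1=I P2=I P3=I  mem[L2]=60
3. P0: store L2 := 33  bus=[-]  L2: P0=M P1=I P2=I P3=I  mem[L2]=60
4. P3: store L5 := 7  bus=[BusRdX,Flush]  L5: P0=I P1=I P2=I P3=M  mem[L5]=72
5. P1: store L5 := 11  bus=[BusRdX,Flush]  L5: P0=I P1=M P2=I P3=I  mem[L5]=7
6. P3: store L5 := 18  bus=[BusRdX,Flush]  L5: P0=I P1=I P2=I P3=M  mem[L5]=11
7. P2: load  L4  bus=[BusRd]  L4: P0=I P1=I P2=E P3=I  mem[L4]=10
8. P3: store L5 := 89  bus=[-]  L5: P0=I P1=I P2=I P3=M  mem[L5]=11
9. P1: load  L1  bus=[BusRd]  L1: P0=I P1=E P2=I P3=I  mem[L1]=20
10. P0: store L2 := 41  bus=[-]  L2: P0=M P1=I P2=I P3=I  mem[L2]=60
11. P0: load  L5  bus=[BusRd,Flush]  L5: P0=S P1=I P2=I P3=S  mem[L5]=89
12. P0: store L5 := 50  bus=[BusUpgr]  L5: P0=M P1=I P2=I P3=I  mem[L5]=89
13. P0: store L3 := 59  bus=[BusRdX]  L3: P0=M P1=I P2=I P3=I  mem[L3]=0
14. P3: store L1 := 52  bus=[BusRdX]  L1: P0=I P1=I P2=I P3=M  mem[L1]=20
15. P2: load  L0  bus=[BusRd]  L0: P0=I P1=I P2=E P3=I  mem[L0]=30
16. P1: store L4 := 76  bus=[BusRdX]  L4: P0=I P1=M P2=I P3=I  mem[L4]=10
17. P0: store L2 := 72  bus=[-]  L2: P0=M P1=I P2=I P3=I  mem[L2]=60
18. P1: load  L1  bus=[BusRd,Flush]  L1: P0=I P1=S P2=I P3=S  mem[L1]=52
19. P0: load  L5  bus=[-]  L5: P0=M P1=I P2=I P3=I  mem[L5]=89
20. P2: load  L5  bus=[BusRd,Flush]  L5: P0=S P1=I P2=S P3=I  mem[L5]=50
21. P2: load  L6  bus=[BusRd]  L6: P0=I P1=I P2=E P3=I  mem[L6]=10
22. P3: load  L5  bus=[BusRd]  L5: P0=S P1=I P2=S P3=S  mem[L5]=50
23. P0: load  L1  bus=[BusRd]  L1: P0=S P1=S P2=I P3=S  mem[L1]=52
24. P0: load  L4  bus=[BusRd,Flush]  L4: P0=S P1=S P2=I P3=I  mem[L4]=76
25. P3: store L0 := 96  bus=[BusRdX]  L0: P0=I P1=I P2=I P3=M  mem[L0]=30

memory[L4] = 76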